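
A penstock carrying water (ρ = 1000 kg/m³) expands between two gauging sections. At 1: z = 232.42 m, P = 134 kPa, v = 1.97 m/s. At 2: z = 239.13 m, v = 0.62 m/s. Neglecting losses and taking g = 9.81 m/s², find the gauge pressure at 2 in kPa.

Pressure head at 1: ψ₁ = P₁/(ρg) = 134×1000 / (1000 × 9.81) = 13.66 m.
Velocity heads: v₁²/2g = 1.97²/19.62 = 0.198 m; v₂²/2g = 0.62²/19.62 = 0.020 m.
Total head H = z₁ + ψ₁ + v₁²/2g = 232.42 + 13.66 + 0.198 = 246.28 m.
ψ₂ = H − z₂ − v₂²/2g = 246.28 − 239.13 − 0.020 = 7.13 m.
P₂ = ρgψ₂ = 1000 × 9.81 × 7.13 ≈ 69.9 kPa.

P₂ ≈ 69.9 kPa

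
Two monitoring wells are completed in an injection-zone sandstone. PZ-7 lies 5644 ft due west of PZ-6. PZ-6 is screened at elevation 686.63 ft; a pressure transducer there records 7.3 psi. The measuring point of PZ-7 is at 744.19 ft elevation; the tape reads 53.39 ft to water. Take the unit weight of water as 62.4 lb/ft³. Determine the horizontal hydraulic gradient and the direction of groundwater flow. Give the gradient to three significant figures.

Pressure head at PZ-6: ψ = 144·P/γ = 144 × 7.3 / 62.4 = 16.85 ft.
Total head at PZ-6: h = z + ψ = 686.63 + 16.85 = 703.48 ft.
Total head at PZ-7: h = 744.19 − 53.39 = 690.80 ft.
Head difference: h(PZ-6) − h(PZ-7) = 703.48 − 690.80 = 12.68 ft.
Hydraulic gradient: i = |Δh| / L = 12.68 / 5644 = 0.00225.
Flow is from higher to lower head: from PZ-6 toward PZ-7, i.e. toward the west.

i ≈ 0.00225; groundwater flows toward the west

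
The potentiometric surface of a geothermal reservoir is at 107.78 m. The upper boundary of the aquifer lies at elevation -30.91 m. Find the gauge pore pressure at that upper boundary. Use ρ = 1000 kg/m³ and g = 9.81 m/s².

P ≈ 1360 kPa

Pressure head at the aquifer top: ψ = h − z = 107.78 − (-30.91) = 138.69 m.
P = ρgψ = 1000 × 9.81 × 138.69 = 1360549 Pa ≈ 1360 kPa.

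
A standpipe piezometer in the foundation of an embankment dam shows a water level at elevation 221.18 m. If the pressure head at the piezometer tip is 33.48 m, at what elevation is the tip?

z ≈ 187.70 m

z = h − ψ = 221.18 − 33.48 = 187.70 m.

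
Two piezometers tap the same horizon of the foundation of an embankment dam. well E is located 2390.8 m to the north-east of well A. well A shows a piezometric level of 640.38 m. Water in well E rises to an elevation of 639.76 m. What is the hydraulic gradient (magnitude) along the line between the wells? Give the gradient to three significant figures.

Total head at well A: h = 640.38 m (water level in the piezometer is the total head).
Total head at well E: h = 639.76 m (water level in the piezometer is the total head).
Head difference: h(well A) − h(well E) = 640.38 − 639.76 = 0.62 m.
Hydraulic gradient: i = |Δh| / L = 0.62 / 2390.8 = 0.000259.

i ≈ 0.000259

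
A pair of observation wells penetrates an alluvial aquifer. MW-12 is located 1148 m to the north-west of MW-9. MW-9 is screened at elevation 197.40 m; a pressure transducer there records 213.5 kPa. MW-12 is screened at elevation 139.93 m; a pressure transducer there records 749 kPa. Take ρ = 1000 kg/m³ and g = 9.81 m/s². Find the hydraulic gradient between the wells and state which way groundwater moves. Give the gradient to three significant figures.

i ≈ 0.00251; groundwater flows toward the north-west

Pressure head at MW-9: ψ = P/(ρg) = 213.5×1000 / (1000 × 9.81) = 21.76 m.
Total head at MW-9: h = z + ψ = 197.40 + 21.76 = 219.16 m.
Pressure head at MW-12: ψ = P/(ρg) = 749×1000 / (1000 × 9.81) = 76.35 m.
Total head at MW-12: h = z + ψ = 139.93 + 76.35 = 216.28 m.
Head difference: h(MW-9) − h(MW-12) = 219.16 − 216.28 = 2.88 m.
Hydraulic gradient: i = |Δh| / L = 2.88 / 1148 = 0.00251.
Flow is from higher to lower head: from MW-9 toward MW-12, i.e. toward the north-west.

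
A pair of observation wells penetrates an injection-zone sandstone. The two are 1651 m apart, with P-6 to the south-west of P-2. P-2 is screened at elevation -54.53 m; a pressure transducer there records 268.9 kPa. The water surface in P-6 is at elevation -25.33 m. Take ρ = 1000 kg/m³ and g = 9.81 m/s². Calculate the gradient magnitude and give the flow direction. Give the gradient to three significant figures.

Pressure head at P-2: ψ = P/(ρg) = 268.9×1000 / (1000 × 9.81) = 27.41 m.
Total head at P-2: h = z + ψ = -54.53 + 27.41 = -27.12 m.
Total head at P-6: h = -25.33 m (water level in the piezometer is the total head).
Head difference: h(P-2) − h(P-6) = -27.12 − (-25.33) = -1.79 m.
Hydraulic gradient: i = |Δh| / L = 1.79 / 1651 = 0.00108.
Flow is from higher to lower head: from P-6 toward P-2, i.e. toward the north-east.

i ≈ 0.00108; groundwater flows toward the north-east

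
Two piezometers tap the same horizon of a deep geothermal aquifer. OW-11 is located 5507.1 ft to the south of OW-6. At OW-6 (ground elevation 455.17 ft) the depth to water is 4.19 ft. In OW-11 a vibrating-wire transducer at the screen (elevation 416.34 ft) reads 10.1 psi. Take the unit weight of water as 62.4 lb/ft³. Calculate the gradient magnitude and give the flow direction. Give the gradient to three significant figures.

i ≈ 0.00206; groundwater flows toward the south

Total head at OW-6: h = 455.17 − 4.19 = 450.98 ft.
Pressure head at OW-11: ψ = 144·P/γ = 144 × 10.1 / 62.4 = 23.31 ft.
Total head at OW-11: h = z + ψ = 416.34 + 23.31 = 439.65 ft.
Head difference: h(OW-6) − h(OW-11) = 450.98 − 439.65 = 11.33 ft.
Hydraulic gradient: i = |Δh| / L = 11.33 / 5507.1 = 0.00206.
Flow is from higher to lower head: from OW-6 toward OW-11, i.e. toward the south.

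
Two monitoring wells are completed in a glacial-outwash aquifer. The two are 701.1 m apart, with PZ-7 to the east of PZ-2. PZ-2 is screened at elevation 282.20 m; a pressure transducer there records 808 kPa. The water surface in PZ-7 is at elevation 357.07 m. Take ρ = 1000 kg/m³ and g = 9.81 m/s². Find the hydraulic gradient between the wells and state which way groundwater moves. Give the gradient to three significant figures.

i ≈ 0.0107; groundwater flows toward the east

Pressure head at PZ-2: ψ = P/(ρg) = 808×1000 / (1000 × 9.81) = 82.36 m.
Total head at PZ-2: h = z + ψ = 282.20 + 82.36 = 364.56 m.
Total head at PZ-7: h = 357.07 m (water level in the piezometer is the total head).
Head difference: h(PZ-2) − h(PZ-7) = 364.56 − 357.07 = 7.49 m.
Hydraulic gradient: i = |Δh| / L = 7.49 / 701.1 = 0.0107.
Flow is from higher to lower head: from PZ-2 toward PZ-7, i.e. toward the east.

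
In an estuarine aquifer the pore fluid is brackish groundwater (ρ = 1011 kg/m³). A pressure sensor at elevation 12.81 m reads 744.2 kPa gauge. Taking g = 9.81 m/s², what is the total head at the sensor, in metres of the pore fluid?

h ≈ 87.85 m

ψ = P/(ρg) = 744.2×1000 / (1011 × 9.81) = 75.04 m.
h = z + ψ = 12.81 + 75.04 = 87.85 m.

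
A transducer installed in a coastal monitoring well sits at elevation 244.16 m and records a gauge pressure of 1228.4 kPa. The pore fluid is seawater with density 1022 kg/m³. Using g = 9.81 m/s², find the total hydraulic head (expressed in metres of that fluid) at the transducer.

h ≈ 366.68 m

ψ = P/(ρg) = 1228.4×1000 / (1022 × 9.81) = 122.52 m.
h = z + ψ = 244.16 + 122.52 = 366.68 m.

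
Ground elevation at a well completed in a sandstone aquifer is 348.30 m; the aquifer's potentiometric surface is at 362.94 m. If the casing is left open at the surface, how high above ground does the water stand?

Water rises to the potentiometric surface, so the rise above ground = 362.94 − 348.30 = 14.64 m.

≈ 14.64 m above ground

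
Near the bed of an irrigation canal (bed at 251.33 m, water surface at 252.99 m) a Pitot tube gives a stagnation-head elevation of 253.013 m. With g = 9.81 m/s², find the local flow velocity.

v ≈ 0.672 m/s

Near the bed, under hydrostatic conditions, the piezometric head (z + ψ) equals the free-surface elevation, 252.99 m.
Velocity head = total − piezometric = 253.013 − 252.99 = 0.023 m.
v = √(2g·h_v) = √(2 × 9.81 × 0.023) = 0.672 m/s.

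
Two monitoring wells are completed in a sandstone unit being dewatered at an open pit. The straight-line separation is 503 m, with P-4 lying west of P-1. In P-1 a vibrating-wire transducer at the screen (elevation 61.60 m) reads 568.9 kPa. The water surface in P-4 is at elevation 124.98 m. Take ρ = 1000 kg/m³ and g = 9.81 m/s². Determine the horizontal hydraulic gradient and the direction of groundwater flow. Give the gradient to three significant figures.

Pressure head at P-1: ψ = P/(ρg) = 568.9×1000 / (1000 × 9.81) = 57.99 m.
Total head at P-1: h = z + ψ = 61.60 + 57.99 = 119.59 m.
Total head at P-4: h = 124.98 m (water level in the piezometer is the total head).
Head difference: h(P-1) − h(P-4) = 119.59 − 124.98 = -5.39 m.
Hydraulic gradient: i = |Δh| / L = 5.39 / 503 = 0.0107.
Flow is from higher to lower head: from P-4 toward P-1, i.e. toward the east.

i ≈ 0.0107; groundwater flows toward the east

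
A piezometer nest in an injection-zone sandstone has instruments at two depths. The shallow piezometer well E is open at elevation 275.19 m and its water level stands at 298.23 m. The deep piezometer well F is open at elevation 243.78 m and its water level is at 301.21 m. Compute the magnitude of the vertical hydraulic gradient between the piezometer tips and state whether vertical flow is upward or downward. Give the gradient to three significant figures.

Total head at well E: h = 298.23 m (water level in the standpipe).
Total head at well F: h = 301.21 m.
Δh = h(well E) − h(well F) = 298.23 − 301.21 = -2.98 m.
Vertical separation Δz = 275.19 − 243.78 = 31.41 m.
|i_v| = |Δh| / Δz = 2.98 / 31.41 = 0.0949.
Head is higher in the deep piezometer, so vertical flow is upward (discharge condition).

|i_v| ≈ 0.0949; vertical flow is upward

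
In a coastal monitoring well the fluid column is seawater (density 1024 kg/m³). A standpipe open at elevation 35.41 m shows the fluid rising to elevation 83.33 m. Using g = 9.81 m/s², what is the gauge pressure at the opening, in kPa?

Pressure head ψ = h − z = 83.33 − 35.41 = 47.92 m.
P = ρgψ = 1024 × 9.81 × 47.92 = 481377 Pa ≈ 481 kPa.

P ≈ 481 kPa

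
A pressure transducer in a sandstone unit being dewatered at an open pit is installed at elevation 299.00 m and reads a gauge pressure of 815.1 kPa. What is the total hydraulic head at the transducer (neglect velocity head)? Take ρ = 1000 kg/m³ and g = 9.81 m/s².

h ≈ 382.09 m

ψ = P/(ρg) = 815.1×1000 / (1000 × 9.81) = 83.09 m.
h = z + ψ = 299.00 + 83.09 = 382.09 m.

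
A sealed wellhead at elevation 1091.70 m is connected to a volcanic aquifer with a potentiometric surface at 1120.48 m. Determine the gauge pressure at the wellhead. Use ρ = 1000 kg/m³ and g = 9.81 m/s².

Head above the cap: Δh = 1120.48 − 1091.70 = 28.78 m.
P = ρgΔh = 1000 × 9.81 × 28.78 = 282332 Pa ≈ 282 kPa.

P ≈ 282 kPa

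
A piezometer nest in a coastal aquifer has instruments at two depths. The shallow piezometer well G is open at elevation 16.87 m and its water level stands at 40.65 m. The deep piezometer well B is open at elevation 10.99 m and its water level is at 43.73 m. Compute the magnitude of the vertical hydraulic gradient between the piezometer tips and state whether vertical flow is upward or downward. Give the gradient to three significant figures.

|i_v| ≈ 0.524; vertical flow is upward

Total head at well G: h = 40.65 m (water level in the standpipe).
Total head at well B: h = 43.73 m.
Δh = h(well G) − h(well B) = 40.65 − 43.73 = -3.08 m.
Vertical separation Δz = 16.87 − 10.99 = 5.88 m.
|i_v| = |Δh| / Δz = 3.08 / 5.88 = 0.524.
Head is higher in the deep piezometer, so vertical flow is upward (discharge condition).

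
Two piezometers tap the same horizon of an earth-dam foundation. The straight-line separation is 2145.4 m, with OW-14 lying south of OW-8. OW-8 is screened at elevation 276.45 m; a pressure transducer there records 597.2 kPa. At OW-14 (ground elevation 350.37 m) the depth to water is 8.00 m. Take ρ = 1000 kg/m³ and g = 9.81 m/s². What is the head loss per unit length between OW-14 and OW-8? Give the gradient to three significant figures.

Pressure head at OW-8: ψ = P/(ρg) = 597.2×1000 / (1000 × 9.81) = 60.88 m.
Total head at OW-8: h = z + ψ = 276.45 + 60.88 = 337.33 m.
Total head at OW-14: h = 350.37 − 8.00 = 342.37 m.
Head difference: h(OW-8) − h(OW-14) = 337.33 − 342.37 = -5.04 m.
Hydraulic gradient: i = |Δh| / L = 5.04 / 2145.4 = 0.00235.

i ≈ 0.00235 m/m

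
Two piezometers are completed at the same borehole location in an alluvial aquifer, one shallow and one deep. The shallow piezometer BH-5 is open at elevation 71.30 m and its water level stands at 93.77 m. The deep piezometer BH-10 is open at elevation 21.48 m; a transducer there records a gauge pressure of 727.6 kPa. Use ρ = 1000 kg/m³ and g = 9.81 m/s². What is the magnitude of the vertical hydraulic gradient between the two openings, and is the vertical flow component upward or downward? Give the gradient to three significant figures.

|i_v| ≈ 0.0377; vertical flow is upward

Total head at BH-5: h = 93.77 m (water level in the standpipe).
Pressure head at BH-10: ψ = P/(ρg) = 727.6×1000 / (1000 × 9.81) = 74.17 m.
Total head at BH-10: h = z + ψ = 21.48 + 74.17 = 95.65 m.
Δh = h(BH-5) − h(BH-10) = 93.77 − 95.65 = -1.88 m.
Vertical separation Δz = 71.30 − 21.48 = 49.82 m.
|i_v| = |Δh| / Δz = 1.88 / 49.82 = 0.0377.
Head is higher in the deep piezometer, so vertical flow is upward (discharge condition).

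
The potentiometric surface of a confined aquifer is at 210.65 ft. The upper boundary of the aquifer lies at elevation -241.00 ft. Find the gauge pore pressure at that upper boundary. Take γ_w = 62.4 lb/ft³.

P ≈ 196 psi

Pressure head at the aquifer top: ψ = h − z = 210.65 − (-241.00) = 451.65 ft.
P = γψ/144 = 62.4 × 451.65 / 144 = 196 psi.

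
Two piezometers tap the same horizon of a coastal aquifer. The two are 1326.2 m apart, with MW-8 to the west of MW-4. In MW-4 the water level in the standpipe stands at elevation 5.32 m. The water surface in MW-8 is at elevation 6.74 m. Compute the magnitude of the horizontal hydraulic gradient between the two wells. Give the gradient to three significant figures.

Total head at MW-4: h = 5.32 m (water level in the piezometer is the total head).
Total head at MW-8: h = 6.74 m (water level in the piezometer is the total head).
Head difference: h(MW-4) − h(MW-8) = 5.32 − 6.74 = -1.42 m.
Hydraulic gradient: i = |Δh| / L = 1.42 / 1326.2 = 0.00107.

i ≈ 0.00107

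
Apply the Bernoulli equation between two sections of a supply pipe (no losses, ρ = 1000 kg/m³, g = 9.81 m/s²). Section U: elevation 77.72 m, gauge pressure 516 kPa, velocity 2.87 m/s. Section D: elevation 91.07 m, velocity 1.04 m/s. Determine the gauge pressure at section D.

P₂ ≈ 389 kPa

Pressure head at U: ψ₁ = P₁/(ρg) = 516×1000 / (1000 × 9.81) = 52.60 m.
Velocity heads: v₁²/2g = 2.87²/19.62 = 0.420 m; v₂²/2g = 1.04²/19.62 = 0.055 m.
Total head H = z₁ + ψ₁ + v₁²/2g = 77.72 + 52.60 + 0.420 = 130.74 m.
ψ₂ = H − z₂ − v₂²/2g = 130.74 − 91.07 − 0.055 = 39.62 m.
P₂ = ρgψ₂ = 1000 × 9.81 × 39.62 ≈ 389 kPa.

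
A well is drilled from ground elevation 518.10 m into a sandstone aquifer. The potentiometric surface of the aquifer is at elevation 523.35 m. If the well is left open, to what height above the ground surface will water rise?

Water rises to the potentiometric surface, so the rise above ground = 523.35 − 518.10 = 5.25 m.

≈ 5.25 m above ground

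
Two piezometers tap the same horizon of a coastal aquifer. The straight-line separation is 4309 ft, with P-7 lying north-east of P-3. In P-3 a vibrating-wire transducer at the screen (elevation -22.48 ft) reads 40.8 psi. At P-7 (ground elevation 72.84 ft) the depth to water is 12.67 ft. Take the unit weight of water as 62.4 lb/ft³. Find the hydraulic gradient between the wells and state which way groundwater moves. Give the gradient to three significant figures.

Pressure head at P-3: ψ = 144·P/γ = 144 × 40.8 / 62.4 = 94.15 ft.
Total head at P-3: h = z + ψ = -22.48 + 94.15 = 71.67 ft.
Total head at P-7: h = 72.84 − 12.67 = 60.17 ft.
Head difference: h(P-3) − h(P-7) = 71.67 − 60.17 = 11.50 ft.
Hydraulic gradient: i = |Δh| / L = 11.50 / 4309 = 0.00267.
Flow is from higher to lower head: from P-3 toward P-7, i.e. toward the north-east.

i ≈ 0.00267; groundwater flows toward the north-east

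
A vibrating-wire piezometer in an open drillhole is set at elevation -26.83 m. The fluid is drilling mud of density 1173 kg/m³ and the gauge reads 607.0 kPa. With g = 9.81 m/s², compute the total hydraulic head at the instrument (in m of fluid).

h ≈ 25.92 m

ψ = P/(ρg) = 607.0×1000 / (1173 × 9.81) = 52.75 m.
h = z + ψ = -26.83 + 52.75 = 25.92 m.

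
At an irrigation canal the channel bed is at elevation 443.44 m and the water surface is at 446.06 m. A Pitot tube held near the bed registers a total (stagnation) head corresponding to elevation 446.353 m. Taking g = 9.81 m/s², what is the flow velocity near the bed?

v ≈ 2.40 m/s

Near the bed, under hydrostatic conditions, the piezometric head (z + ψ) equals the free-surface elevation, 446.06 m.
Velocity head = total − piezometric = 446.353 − 446.06 = 0.293 m.
v = √(2g·h_v) = √(2 × 9.81 × 0.293) = 2.40 m/s.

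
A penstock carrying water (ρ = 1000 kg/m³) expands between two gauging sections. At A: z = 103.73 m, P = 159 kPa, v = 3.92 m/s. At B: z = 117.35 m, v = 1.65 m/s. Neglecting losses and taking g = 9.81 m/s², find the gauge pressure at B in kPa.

Pressure head at A: ψ₁ = P₁/(ρg) = 159×1000 / (1000 × 9.81) = 16.21 m.
Velocity heads: v₁²/2g = 3.92²/19.62 = 0.783 m; v₂²/2g = 1.65²/19.62 = 0.139 m.
Total head H = z₁ + ψ₁ + v₁²/2g = 103.73 + 16.21 + 0.783 = 120.72 m.
ψ₂ = H − z₂ − v₂²/2g = 120.72 − 117.35 − 0.139 = 3.23 m.
P₂ = ρgψ₂ = 1000 × 9.81 × 3.23 ≈ 31.7 kPa.

P₂ ≈ 31.7 kPa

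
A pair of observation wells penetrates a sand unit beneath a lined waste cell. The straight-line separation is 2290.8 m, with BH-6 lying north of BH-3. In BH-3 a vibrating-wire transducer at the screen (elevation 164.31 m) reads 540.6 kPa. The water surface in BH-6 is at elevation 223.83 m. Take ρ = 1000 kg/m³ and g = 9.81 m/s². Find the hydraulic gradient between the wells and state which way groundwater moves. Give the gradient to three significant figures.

i ≈ 0.00193; groundwater flows toward the south

Pressure head at BH-3: ψ = P/(ρg) = 540.6×1000 / (1000 × 9.81) = 55.11 m.
Total head at BH-3: h = z + ψ = 164.31 + 55.11 = 219.42 m.
Total head at BH-6: h = 223.83 m (water level in the piezometer is the total head).
Head difference: h(BH-3) − h(BH-6) = 219.42 − 223.83 = -4.41 m.
Hydraulic gradient: i = |Δh| / L = 4.41 / 2290.8 = 0.00193.
Flow is from higher to lower head: from BH-6 toward BH-3, i.e. toward the south.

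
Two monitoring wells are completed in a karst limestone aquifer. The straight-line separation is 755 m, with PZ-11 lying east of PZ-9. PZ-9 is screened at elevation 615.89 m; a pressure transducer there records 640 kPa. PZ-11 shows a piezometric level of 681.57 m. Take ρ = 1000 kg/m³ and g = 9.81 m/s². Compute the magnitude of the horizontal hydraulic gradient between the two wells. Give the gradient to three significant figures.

i ≈ 0.000583

Pressure head at PZ-9: ψ = P/(ρg) = 640×1000 / (1000 × 9.81) = 65.24 m.
Total head at PZ-9: h = z + ψ = 615.89 + 65.24 = 681.13 m.
Total head at PZ-11: h = 681.57 m (water level in the piezometer is the total head).
Head difference: h(PZ-9) − h(PZ-11) = 681.13 − 681.57 = -0.44 m.
Hydraulic gradient: i = |Δh| / L = 0.44 / 755 = 0.000583.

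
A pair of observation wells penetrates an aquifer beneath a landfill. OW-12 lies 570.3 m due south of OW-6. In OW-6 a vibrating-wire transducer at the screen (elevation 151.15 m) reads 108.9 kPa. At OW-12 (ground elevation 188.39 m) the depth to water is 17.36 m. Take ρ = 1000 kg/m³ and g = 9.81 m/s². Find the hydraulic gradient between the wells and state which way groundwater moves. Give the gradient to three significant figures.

i ≈ 0.0154; groundwater flows toward the north

Pressure head at OW-6: ψ = P/(ρg) = 108.9×1000 / (1000 × 9.81) = 11.10 m.
Total head at OW-6: h = z + ψ = 151.15 + 11.10 = 162.25 m.
Total head at OW-12: h = 188.39 − 17.36 = 171.03 m.
Head difference: h(OW-6) − h(OW-12) = 162.25 − 171.03 = -8.78 m.
Hydraulic gradient: i = |Δh| / L = 8.78 / 570.3 = 0.0154.
Flow is from higher to lower head: from OW-12 toward OW-6, i.e. toward the north.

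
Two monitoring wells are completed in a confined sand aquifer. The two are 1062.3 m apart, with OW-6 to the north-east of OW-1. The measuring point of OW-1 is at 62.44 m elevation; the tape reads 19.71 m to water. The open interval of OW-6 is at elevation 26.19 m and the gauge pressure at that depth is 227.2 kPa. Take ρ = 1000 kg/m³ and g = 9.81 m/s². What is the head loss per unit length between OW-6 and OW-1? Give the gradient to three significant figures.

i ≈ 0.00623 m/m

Total head at OW-1: h = 62.44 − 19.71 = 42.73 m.
Pressure head at OW-6: ψ = P/(ρg) = 227.2×1000 / (1000 × 9.81) = 23.16 m.
Total head at OW-6: h = z + ψ = 26.19 + 23.16 = 49.35 m.
Head difference: h(OW-1) − h(OW-6) = 42.73 − 49.35 = -6.62 m.
Hydraulic gradient: i = |Δh| / L = 6.62 / 1062.3 = 0.00623.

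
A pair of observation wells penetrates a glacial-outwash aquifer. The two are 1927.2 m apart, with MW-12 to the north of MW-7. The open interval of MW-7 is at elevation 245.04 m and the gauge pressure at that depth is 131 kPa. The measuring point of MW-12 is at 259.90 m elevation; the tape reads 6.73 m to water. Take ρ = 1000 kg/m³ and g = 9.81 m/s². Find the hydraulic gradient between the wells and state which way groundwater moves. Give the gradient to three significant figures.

Pressure head at MW-7: ψ = P/(ρg) = 131×1000 / (1000 × 9.81) = 13.35 m.
Total head at MW-7: h = z + ψ = 245.04 + 13.35 = 258.39 m.
Total head at MW-12: h = 259.90 − 6.73 = 253.17 m.
Head difference: h(MW-7) − h(MW-12) = 258.39 − 253.17 = 5.22 m.
Hydraulic gradient: i = |Δh| / L = 5.22 / 1927.2 = 0.00271.
Flow is from higher to lower head: from MW-7 toward MW-12, i.e. toward the north.

i ≈ 0.00271; groundwater flows toward the north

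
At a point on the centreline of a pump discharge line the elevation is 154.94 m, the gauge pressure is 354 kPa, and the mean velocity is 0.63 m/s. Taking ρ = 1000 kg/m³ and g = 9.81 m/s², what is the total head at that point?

Pressure head ψ = P/(ρg) = 354×1000 / (1000 × 9.81) = 36.09 m.
Velocity head = v²/(2g) = 0.63² / (2 × 9.81) = 0.020 m.
h = z + ψ + v²/(2g) = 154.94 + 36.09 + 0.020 = 191.05 m.

h ≈ 191.05 m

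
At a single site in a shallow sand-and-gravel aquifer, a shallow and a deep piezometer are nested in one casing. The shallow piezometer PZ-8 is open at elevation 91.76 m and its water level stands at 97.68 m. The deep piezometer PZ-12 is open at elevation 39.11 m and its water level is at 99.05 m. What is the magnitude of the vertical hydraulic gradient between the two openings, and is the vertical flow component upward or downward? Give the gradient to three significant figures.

Total head at PZ-8: h = 97.68 m (water level in the standpipe).
Total head at PZ-12: h = 99.05 m.
Δh = h(PZ-8) − h(PZ-12) = 97.68 − 99.05 = -1.37 m.
Vertical separation Δz = 91.76 − 39.11 = 52.65 m.
|i_v| = |Δh| / Δz = 1.37 / 52.65 = 0.0260.
Head is higher in the deep piezometer, so vertical flow is upward (discharge condition).

|i_v| ≈ 0.0260; vertical flow is upward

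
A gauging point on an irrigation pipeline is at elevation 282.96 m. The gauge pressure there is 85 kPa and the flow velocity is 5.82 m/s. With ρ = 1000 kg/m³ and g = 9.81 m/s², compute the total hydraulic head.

h ≈ 293.35 m

Pressure head ψ = P/(ρg) = 85×1000 / (1000 × 9.81) = 8.66 m.
Velocity head = v²/(2g) = 5.82² / (2 × 9.81) = 1.726 m.
h = z + ψ + v²/(2g) = 282.96 + 8.66 + 1.726 = 293.35 m.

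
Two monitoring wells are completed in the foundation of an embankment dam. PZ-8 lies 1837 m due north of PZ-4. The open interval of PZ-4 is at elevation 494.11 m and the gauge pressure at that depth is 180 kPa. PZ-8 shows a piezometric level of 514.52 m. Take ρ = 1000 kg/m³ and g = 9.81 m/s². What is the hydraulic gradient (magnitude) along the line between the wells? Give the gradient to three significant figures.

i ≈ 0.00112

Pressure head at PZ-4: ψ = P/(ρg) = 180×1000 / (1000 × 9.81) = 18.35 m.
Total head at PZ-4: h = z + ψ = 494.11 + 18.35 = 512.46 m.
Total head at PZ-8: h = 514.52 m (water level in the piezometer is the total head).
Head difference: h(PZ-4) − h(PZ-8) = 512.46 − 514.52 = -2.06 m.
Hydraulic gradient: i = |Δh| / L = 2.06 / 1837 = 0.00112.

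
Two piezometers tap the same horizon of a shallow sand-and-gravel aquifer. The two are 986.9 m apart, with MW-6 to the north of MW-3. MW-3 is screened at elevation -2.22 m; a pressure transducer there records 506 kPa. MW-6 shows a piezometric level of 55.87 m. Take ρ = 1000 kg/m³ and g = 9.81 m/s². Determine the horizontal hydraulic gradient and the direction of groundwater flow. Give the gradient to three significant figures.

Pressure head at MW-3: ψ = P/(ρg) = 506×1000 / (1000 × 9.81) = 51.58 m.
Total head at MW-3: h = z + ψ = -2.22 + 51.58 = 49.36 m.
Total head at MW-6: h = 55.87 m (water level in the piezometer is the total head).
Head difference: h(MW-3) − h(MW-6) = 49.36 − 55.87 = -6.51 m.
Hydraulic gradient: i = |Δh| / L = 6.51 / 986.9 = 0.00660.
Flow is from higher to lower head: from MW-6 toward MW-3, i.e. toward the south.

i ≈ 0.00660; groundwater flows toward the south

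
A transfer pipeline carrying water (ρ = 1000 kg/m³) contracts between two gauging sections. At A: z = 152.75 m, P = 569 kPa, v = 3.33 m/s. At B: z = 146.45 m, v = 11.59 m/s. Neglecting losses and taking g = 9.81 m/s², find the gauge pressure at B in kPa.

Pressure head at A: ψ₁ = P₁/(ρg) = 569×1000 / (1000 × 9.81) = 58.00 m.
Velocity heads: v₁²/2g = 3.33²/19.62 = 0.565 m; v₂²/2g = 11.59²/19.62 = 6.846 m.
Total head H = z₁ + ψ₁ + v₁²/2g = 152.75 + 58.00 + 0.565 = 211.31 m.
ψ₂ = H − z₂ − v₂²/2g = 211.31 − 146.45 − 6.846 = 58.01 m.
P₂ = ρgψ₂ = 1000 × 9.81 × 58.01 ≈ 569 kPa.

P₂ ≈ 569 kPa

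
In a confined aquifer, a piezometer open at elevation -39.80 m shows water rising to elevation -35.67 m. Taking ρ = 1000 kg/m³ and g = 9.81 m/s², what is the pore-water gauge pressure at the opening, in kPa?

Pressure head ψ = h − z = -35.67 − (-39.80) = 4.13 m.
P = ρgψ = 1000 × 9.81 × 4.13 = 40515 Pa ≈ 40.5 kPa.

P ≈ 40.5 kPa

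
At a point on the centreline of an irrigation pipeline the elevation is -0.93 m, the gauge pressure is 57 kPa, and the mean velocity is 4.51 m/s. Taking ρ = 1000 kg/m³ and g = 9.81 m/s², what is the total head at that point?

h ≈ 5.92 m

Pressure head ψ = P/(ρg) = 57×1000 / (1000 × 9.81) = 5.81 m.
Velocity head = v²/(2g) = 4.51² / (2 × 9.81) = 1.037 m.
h = z + ψ + v²/(2g) = -0.93 + 5.81 + 1.037 = 5.92 m.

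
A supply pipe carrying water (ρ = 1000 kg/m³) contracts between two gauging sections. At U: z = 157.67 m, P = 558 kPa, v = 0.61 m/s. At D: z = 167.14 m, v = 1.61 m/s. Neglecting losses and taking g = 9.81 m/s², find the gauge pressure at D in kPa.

Pressure head at U: ψ₁ = P₁/(ρg) = 558×1000 / (1000 × 9.81) = 56.88 m.
Velocity heads: v₁²/2g = 0.61²/19.62 = 0.019 m; v₂²/2g = 1.61²/19.62 = 0.132 m.
Total head H = z₁ + ψ₁ + v₁²/2g = 157.67 + 56.88 + 0.019 = 214.57 m.
ψ₂ = H − z₂ − v₂²/2g = 214.57 − 167.14 − 0.132 = 47.30 m.
P₂ = ρgψ₂ = 1000 × 9.81 × 47.30 ≈ 464 kPa.

P₂ ≈ 464 kPa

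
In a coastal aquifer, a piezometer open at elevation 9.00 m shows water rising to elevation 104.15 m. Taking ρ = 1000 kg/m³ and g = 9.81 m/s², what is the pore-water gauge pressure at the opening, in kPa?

P ≈ 933 kPa

Pressure head ψ = h − z = 104.15 − 9.00 = 95.15 m.
P = ρgψ = 1000 × 9.81 × 95.15 = 933422 Pa ≈ 933 kPa.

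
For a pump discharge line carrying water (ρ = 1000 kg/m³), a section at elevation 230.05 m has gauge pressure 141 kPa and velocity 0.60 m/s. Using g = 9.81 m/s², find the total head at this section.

h ≈ 244.44 m

Pressure head ψ = P/(ρg) = 141×1000 / (1000 × 9.81) = 14.37 m.
Velocity head = v²/(2g) = 0.60² / (2 × 9.81) = 0.018 m.
h = z + ψ + v²/(2g) = 230.05 + 14.37 + 0.018 = 244.44 m.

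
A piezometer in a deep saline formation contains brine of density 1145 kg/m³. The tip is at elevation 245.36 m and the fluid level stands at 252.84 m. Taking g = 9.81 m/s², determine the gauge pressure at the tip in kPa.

Pressure head ψ = h − z = 252.84 − 245.36 = 7.48 m.
P = ρgψ = 1145 × 9.81 × 7.48 = 84019 Pa ≈ 84.0 kPa.

P ≈ 84.0 kPa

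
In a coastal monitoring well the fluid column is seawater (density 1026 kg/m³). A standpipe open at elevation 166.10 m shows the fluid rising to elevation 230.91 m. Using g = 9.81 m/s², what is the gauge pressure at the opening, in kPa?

P ≈ 652 kPa

Pressure head ψ = h − z = 230.91 − 166.10 = 64.81 m.
P = ρgψ = 1026 × 9.81 × 64.81 = 652317 Pa ≈ 652 kPa.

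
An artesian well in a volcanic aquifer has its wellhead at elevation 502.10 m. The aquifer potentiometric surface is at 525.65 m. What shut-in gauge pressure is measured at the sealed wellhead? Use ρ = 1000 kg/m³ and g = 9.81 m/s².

Head above the cap: Δh = 525.65 − 502.10 = 23.55 m.
P = ρgΔh = 1000 × 9.81 × 23.55 = 231026 Pa ≈ 231 kPa.

P ≈ 231 kPa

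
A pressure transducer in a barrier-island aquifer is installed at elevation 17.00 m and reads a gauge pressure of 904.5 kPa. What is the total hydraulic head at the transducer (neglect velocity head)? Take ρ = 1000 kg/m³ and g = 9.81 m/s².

h ≈ 109.20 m

ψ = P/(ρg) = 904.5×1000 / (1000 × 9.81) = 92.20 m.
h = z + ψ = 17.00 + 92.20 = 109.20 m.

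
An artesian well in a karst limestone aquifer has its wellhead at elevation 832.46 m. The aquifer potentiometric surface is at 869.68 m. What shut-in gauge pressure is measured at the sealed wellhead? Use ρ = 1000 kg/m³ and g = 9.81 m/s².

Head above the cap: Δh = 869.68 − 832.46 = 37.22 m.
P = ρgΔh = 1000 × 9.81 × 37.22 = 365128 Pa ≈ 365 kPa.

P ≈ 365 kPa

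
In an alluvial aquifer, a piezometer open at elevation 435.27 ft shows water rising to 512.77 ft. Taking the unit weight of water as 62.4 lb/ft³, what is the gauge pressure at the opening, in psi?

P ≈ 33.6 psi

Pressure head ψ = h − z = 512.77 − 435.27 = 77.50 ft.
P = γ·ψ / 144 = 62.4 × 77.50 / 144 = 33.6 psi.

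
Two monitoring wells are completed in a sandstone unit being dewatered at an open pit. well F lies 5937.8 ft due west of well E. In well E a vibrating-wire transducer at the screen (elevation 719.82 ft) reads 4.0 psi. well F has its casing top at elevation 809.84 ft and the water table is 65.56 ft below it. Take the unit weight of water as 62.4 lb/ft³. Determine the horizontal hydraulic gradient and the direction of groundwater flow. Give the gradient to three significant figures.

i ≈ 0.00256; groundwater flows toward the east

Pressure head at well E: ψ = 144·P/γ = 144 × 4.0 / 62.4 = 9.23 ft.
Total head at well E: h = z + ψ = 719.82 + 9.23 = 729.05 ft.
Total head at well F: h = 809.84 − 65.56 = 744.28 ft.
Head difference: h(well E) − h(well F) = 729.05 − 744.28 = -15.23 ft.
Hydraulic gradient: i = |Δh| / L = 15.23 / 5937.8 = 0.00256.
Flow is from higher to lower head: from well F toward well E, i.e. toward the east.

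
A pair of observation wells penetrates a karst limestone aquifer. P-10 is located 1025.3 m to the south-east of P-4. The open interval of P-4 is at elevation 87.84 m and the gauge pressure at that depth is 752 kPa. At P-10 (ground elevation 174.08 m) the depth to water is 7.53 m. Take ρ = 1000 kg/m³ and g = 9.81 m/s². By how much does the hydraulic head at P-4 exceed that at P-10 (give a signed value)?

Δh ≈ -2.05 m

Pressure head at P-4: ψ = P/(ρg) = 752×1000 / (1000 × 9.81) = 76.66 m.
Total head at P-4: h = z + ψ = 87.84 + 76.66 = 164.50 m.
Total head at P-10: h = 174.08 − 7.53 = 166.55 m.
Head difference: h(P-4) − h(P-10) = 164.50 − 166.55 = -2.05 m.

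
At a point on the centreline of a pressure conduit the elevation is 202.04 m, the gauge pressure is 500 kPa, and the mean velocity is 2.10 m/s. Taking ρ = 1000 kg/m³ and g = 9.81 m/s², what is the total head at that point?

Pressure head ψ = P/(ρg) = 500×1000 / (1000 × 9.81) = 50.97 m.
Velocity head = v²/(2g) = 2.10² / (2 × 9.81) = 0.225 m.
h = z + ψ + v²/(2g) = 202.04 + 50.97 + 0.225 = 253.23 m.

h ≈ 253.23 m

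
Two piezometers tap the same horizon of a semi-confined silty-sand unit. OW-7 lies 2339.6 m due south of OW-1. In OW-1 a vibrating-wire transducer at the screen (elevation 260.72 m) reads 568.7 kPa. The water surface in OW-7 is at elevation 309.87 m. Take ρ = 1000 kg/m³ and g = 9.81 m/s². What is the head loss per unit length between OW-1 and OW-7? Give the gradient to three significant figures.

Pressure head at OW-1: ψ = P/(ρg) = 568.7×1000 / (1000 × 9.81) = 57.97 m.
Total head at OW-1: h = z + ψ = 260.72 + 57.97 = 318.69 m.
Total head at OW-7: h = 309.87 m (water level in the piezometer is the total head).
Head difference: h(OW-1) − h(OW-7) = 318.69 − 309.87 = 8.82 m.
Hydraulic gradient: i = |Δh| / L = 8.82 / 2339.6 = 0.00377.

i ≈ 0.00377 m/m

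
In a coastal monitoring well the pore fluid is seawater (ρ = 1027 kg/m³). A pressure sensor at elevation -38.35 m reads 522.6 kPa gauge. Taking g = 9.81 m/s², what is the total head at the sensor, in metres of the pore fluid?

h ≈ 13.52 m

ψ = P/(ρg) = 522.6×1000 / (1027 × 9.81) = 51.87 m.
h = z + ψ = -38.35 + 51.87 = 13.52 m.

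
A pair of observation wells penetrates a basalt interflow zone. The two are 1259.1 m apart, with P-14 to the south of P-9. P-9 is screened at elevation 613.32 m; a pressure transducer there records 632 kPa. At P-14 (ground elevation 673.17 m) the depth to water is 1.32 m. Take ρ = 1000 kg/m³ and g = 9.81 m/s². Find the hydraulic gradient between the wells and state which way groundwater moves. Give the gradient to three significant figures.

Pressure head at P-9: ψ = P/(ρg) = 632×1000 / (1000 × 9.81) = 64.42 m.
Total head at P-9: h = z + ψ = 613.32 + 64.42 = 677.74 m.
Total head at P-14: h = 673.17 − 1.32 = 671.85 m.
Head difference: h(P-9) − h(P-14) = 677.74 − 671.85 = 5.89 m.
Hydraulic gradient: i = |Δh| / L = 5.89 / 1259.1 = 0.00468.
Flow is from higher to lower head: from P-9 toward P-14, i.e. toward the south.

i ≈ 0.00468; groundwater flows toward the south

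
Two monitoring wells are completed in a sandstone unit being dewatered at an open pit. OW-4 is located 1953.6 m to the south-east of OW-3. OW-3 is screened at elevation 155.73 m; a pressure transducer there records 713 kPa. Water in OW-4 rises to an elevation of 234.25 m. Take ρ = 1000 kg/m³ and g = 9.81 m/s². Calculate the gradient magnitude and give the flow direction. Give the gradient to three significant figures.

Pressure head at OW-3: ψ = P/(ρg) = 713×1000 / (1000 × 9.81) = 72.68 m.
Total head at OW-3: h = z + ψ = 155.73 + 72.68 = 228.41 m.
Total head at OW-4: h = 234.25 m (water level in the piezometer is the total head).
Head difference: h(OW-3) − h(OW-4) = 228.41 − 234.25 = -5.84 m.
Hydraulic gradient: i = |Δh| / L = 5.84 / 1953.6 = 0.00299.
Flow is from higher to lower head: from OW-4 toward OW-3, i.e. toward the north-west.

i ≈ 0.00299; groundwater flows toward the north-west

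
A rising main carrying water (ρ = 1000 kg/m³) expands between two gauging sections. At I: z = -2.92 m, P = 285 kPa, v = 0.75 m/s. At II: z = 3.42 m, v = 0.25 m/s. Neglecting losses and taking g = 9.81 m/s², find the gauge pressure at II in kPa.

Pressure head at I: ψ₁ = P₁/(ρg) = 285×1000 / (1000 × 9.81) = 29.05 m.
Velocity heads: v₁²/2g = 0.75²/19.62 = 0.029 m; v₂²/2g = 0.25²/19.62 = 0.003 m.
Total head H = z₁ + ψ₁ + v₁²/2g = -2.92 + 29.05 + 0.029 = 26.16 m.
ψ₂ = H − z₂ − v₂²/2g = 26.16 − 3.42 − 0.003 = 22.74 m.
P₂ = ρgψ₂ = 1000 × 9.81 × 22.74 ≈ 223 kPa.

P₂ ≈ 223 kPa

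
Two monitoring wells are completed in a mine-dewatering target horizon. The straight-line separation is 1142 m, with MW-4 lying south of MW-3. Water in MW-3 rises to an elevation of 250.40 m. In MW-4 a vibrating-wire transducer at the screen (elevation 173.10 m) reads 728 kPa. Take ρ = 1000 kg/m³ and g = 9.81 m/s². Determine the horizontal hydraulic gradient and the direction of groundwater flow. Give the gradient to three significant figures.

Total head at MW-3: h = 250.40 m (water level in the piezometer is the total head).
Pressure head at MW-4: ψ = P/(ρg) = 728×1000 / (1000 × 9.81) = 74.21 m.
Total head at MW-4: h = z + ψ = 173.10 + 74.21 = 247.31 m.
Head difference: h(MW-3) − h(MW-4) = 250.40 − 247.31 = 3.09 m.
Hydraulic gradient: i = |Δh| / L = 3.09 / 1142 = 0.00271.
Flow is from higher to lower head: from MW-3 toward MW-4, i.e. toward the south.

i ≈ 0.00271; groundwater flows toward the south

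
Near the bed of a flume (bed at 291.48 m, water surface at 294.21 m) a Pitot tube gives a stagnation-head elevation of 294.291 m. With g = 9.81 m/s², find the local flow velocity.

Near the bed, under hydrostatic conditions, the piezometric head (z + ψ) equals the free-surface elevation, 294.21 m.
Velocity head = total − piezometric = 294.291 − 294.21 = 0.081 m.
v = √(2g·h_v) = √(2 × 9.81 × 0.081) = 1.26 m/s.

v ≈ 1.26 m/s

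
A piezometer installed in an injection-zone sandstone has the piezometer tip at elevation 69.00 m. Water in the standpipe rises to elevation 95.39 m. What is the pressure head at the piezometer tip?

Total head h = 95.39 m (the water-surface elevation in the piezometer).
Pressure head ψ = h − z = 95.39 − 69.00 = 26.39 m.

ψ ≈ 26.39 m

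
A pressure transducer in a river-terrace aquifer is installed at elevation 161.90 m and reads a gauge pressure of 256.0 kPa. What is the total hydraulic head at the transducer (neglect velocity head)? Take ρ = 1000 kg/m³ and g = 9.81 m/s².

h ≈ 188.00 m

ψ = P/(ρg) = 256.0×1000 / (1000 × 9.81) = 26.10 m.
h = z + ψ = 161.90 + 26.10 = 188.00 m.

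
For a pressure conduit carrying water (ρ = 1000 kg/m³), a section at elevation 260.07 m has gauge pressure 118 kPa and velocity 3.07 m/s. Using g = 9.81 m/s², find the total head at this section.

Pressure head ψ = P/(ρg) = 118×1000 / (1000 × 9.81) = 12.03 m.
Velocity head = v²/(2g) = 3.07² / (2 × 9.81) = 0.480 m.
h = z + ψ + v²/(2g) = 260.07 + 12.03 + 0.480 = 272.58 m.

h ≈ 272.58 m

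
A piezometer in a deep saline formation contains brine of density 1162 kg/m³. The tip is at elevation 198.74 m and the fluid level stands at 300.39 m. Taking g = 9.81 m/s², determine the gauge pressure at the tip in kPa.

Pressure head ψ = h − z = 300.39 − 198.74 = 101.65 m.
P = ρgψ = 1162 × 9.81 × 101.65 = 1158731 Pa ≈ 1160 kPa.

P ≈ 1160 kPa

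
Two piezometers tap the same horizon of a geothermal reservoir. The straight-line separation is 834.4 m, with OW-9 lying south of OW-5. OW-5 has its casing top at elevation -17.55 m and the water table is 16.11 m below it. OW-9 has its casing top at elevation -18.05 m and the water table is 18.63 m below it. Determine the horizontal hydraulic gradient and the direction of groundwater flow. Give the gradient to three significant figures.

Total head at OW-5: h = -17.55 − 16.11 = -33.66 m.
Total head at OW-9: h = -18.05 − 18.63 = -36.68 m.
Head difference: h(OW-5) − h(OW-9) = -33.66 − (-36.68) = 3.02 m.
Hydraulic gradient: i = |Δh| / L = 3.02 / 834.4 = 0.00362.
Flow is from higher to lower head: from OW-5 toward OW-9, i.e. toward the south.

i ≈ 0.00362; groundwater flows toward the south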